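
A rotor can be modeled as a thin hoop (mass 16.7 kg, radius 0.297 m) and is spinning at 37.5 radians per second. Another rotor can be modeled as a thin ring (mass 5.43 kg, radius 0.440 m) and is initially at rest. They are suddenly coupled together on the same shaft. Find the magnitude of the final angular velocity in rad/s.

|ω_f| ≈ 21.9 rad/s

No external torque acts about the common axis, so total angular momentum is conserved.
Moments of inertia: I_A = (16.7)(0.297)² = 1.473 kg·m²; I_B = (5.43)(0.440)² = 1.051 kg·m².
Taking A's sense as positive: L = (1.473)(37.5) = 55.24 kg·m²·rad/s.
Combined I = 1.473 + 1.051 = 2.524 kg·m².
ω_f = L / I = 55.24 / 2.524 = 21.88 rad/s.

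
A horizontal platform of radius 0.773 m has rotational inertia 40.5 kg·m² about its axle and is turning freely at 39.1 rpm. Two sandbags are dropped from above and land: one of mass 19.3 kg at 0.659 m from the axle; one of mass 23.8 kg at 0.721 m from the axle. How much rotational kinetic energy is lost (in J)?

No external torque acts about the axle; L_before = L_after.
Added inertia Σmr² = (19.3)(0.659)² + (23.8)(0.721)² = 20.75 kg·m²; I_f = 40.50 + 20.75 = 61.25 kg·m².
ω_f = I_p ω_i / I_f = (40.50)(39.1) / 61.25 = 25.85 rpm.
KE_i = ½(40.50)(4.095 rad/s)² = 339.5 J; KE_f = ½(61.25)(2.707)² = 224.5 J.

energy lost ≈ 115 J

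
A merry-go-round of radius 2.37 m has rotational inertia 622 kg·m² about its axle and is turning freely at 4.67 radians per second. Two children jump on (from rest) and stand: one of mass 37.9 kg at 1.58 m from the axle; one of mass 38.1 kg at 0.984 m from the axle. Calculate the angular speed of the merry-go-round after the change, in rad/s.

The added mass arrives with no angular momentum about the axle, and any external torque about the axle is negligible, so the system's angular momentum is conserved.
Added inertia Σmr² = (37.9)(1.58)² + (38.1)(0.984)² = 131.5 kg·m²; I_f = 622.0 + 131.5 = 753.5 kg·m².
ω_f = I_p ω_i / I_f = (622.0)(4.67) / 753.5 = 3.855 rad/s.

ω_f ≈ 3.85 rad/s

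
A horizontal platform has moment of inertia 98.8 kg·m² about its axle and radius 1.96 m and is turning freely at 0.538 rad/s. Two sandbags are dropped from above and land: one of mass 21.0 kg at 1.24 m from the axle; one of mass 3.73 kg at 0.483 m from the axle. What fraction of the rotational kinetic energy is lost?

No external torque acts about the axle; L_before = L_after.
Added inertia Σmr² = (21.0)(1.24)² + (3.73)(0.483)² = 33.16 kg·m²; I_f = 98.80 + 33.16 = 132.0 kg·m².
ω_f = I_p ω_i / I_f = (98.80)(0.538) / 132.0 = 0.4028 rad/s.
KE_i = ½(98.80)(0.5380 rad/s)² = 14.30 J; KE_f = ½(132.0)(0.4028)² = 10.71 J.
Fraction lost = 0.2513.

fraction ≈ 0.251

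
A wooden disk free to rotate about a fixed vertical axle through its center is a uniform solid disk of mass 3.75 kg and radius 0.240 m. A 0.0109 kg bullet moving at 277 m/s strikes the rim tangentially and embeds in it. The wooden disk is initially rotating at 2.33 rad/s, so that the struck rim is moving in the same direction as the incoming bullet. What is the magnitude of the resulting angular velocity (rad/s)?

About the axle the impulsive forces during the collision are internal, so angular momentum about that axis is conserved.
I_p = ½(3.75)(0.240)² = 0.1080 kg·m². Taking the sense of the bullet's angular momentum as positive, L_{bullet} = m v R = (0.0109)(277)(0.240) = 0.7246 kg·m²/s.
L_i = +I_p ω_p + m v R = +(0.1080)(2.33) + 0.7246 = 0.9763 kg·m²/s.
After sticking, I_f = I_p + m R² = 0.1080 + (0.0109)(0.240)² = 0.1086 kg·m².
ω_f = L_i / I_f = 0.9763 / 0.1086 = 8.987 rad/s.

|ω_f| ≈ 8.99 rad/s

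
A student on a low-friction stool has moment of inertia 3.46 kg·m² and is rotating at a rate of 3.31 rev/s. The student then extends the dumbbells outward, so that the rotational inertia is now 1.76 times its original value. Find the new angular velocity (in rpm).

No external torque acts about the spin axis, so angular momentum is conserved.
I₂ = 1.76 × 3.46 = 6.090 kg·m².
ω₂ = I₁ω₁ / I₂ = (3.460)(3.31 rev/s) / (6.090) = 1.881 rev/s = 112.8 rpm.

ω₂ ≈ 113 rpm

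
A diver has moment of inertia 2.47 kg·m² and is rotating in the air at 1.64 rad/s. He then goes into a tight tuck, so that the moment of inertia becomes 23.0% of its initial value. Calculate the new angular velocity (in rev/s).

Angular momentum about the spin axis is conserved since the torque about it is zero.
I₂ = 0.230 × 2.47 = 0.5681 kg·m².
ω₂ = I₁ω₁ / I₂ = (2.470)(1.64 rad/s) / (0.5681) = 7.130 rad/s = 1.135 rev/s.

ω₂ ≈ 1.13 rev/s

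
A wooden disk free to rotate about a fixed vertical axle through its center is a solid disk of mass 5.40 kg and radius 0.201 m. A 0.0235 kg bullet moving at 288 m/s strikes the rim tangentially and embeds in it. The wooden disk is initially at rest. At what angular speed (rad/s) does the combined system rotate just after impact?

About the axle the impulsive forces during the collision are internal, so angular momentum about that axis is conserved.
I_p = ½(5.40)(0.201)² = 0.1091 kg·m². Taking the sense of the bullet's angular momentum as positive, L_{bullet} = m v R = (0.0235)(288)(0.201) = 1.360 kg·m²/s.
L_i = 0 + 1.360 = 1.360 kg·m²/s.
After sticking, I_f = I_p + m R² = 0.1091 + (0.0235)(0.201)² = 0.1100 kg·m².
ω_f = L_i / I_f = 1.360 / 0.1100 = 12.36 rad/s.

|ω_f| ≈ 12.4 rad/s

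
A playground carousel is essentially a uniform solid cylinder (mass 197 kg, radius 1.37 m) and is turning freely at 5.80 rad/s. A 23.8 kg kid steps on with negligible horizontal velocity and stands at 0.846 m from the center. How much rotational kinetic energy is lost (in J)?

energy lost ≈ 262 J

No external torque acts about the center; L_before = L_after.
I_p = ½(197)(1.37)² = 184.9 kg·m².
Added inertia Σmr² = (23.8)(0.846)² = 17.03 kg·m²; I_f = 184.9 + 17.03 = 201.9 kg·m².
ω_f = I_p ω_i / I_f = (184.9)(5.80) / 201.9 = 5.311 rad/s.
KE_i = ½(184.9)(5.800 rad/s)² = 3110 J; KE_f = ½(201.9)(5.311)² = 2847 J.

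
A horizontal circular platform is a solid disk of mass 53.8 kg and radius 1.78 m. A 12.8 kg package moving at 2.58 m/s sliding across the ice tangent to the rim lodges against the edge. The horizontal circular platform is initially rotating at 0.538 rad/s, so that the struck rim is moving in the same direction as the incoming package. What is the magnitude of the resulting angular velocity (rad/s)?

The axle reaction passes through the central axle and exerts no torque about it; angular momentum about the central axle is conserved through the impact.
I_p = ½(53.8)(1.78)² = 85.23 kg·m². Taking the sense of the package's angular momentum as positive, L_{package} = m v R = (12.8)(2.58)(1.78) = 58.78 kg·m²/s.
L_i = +I_p ω_p + m v R = +(85.23)(0.538) + 58.78 = 104.6 kg·m²/s.
After sticking, I_f = I_p + m R² = 85.23 + (12.8)(1.78)² = 125.8 kg·m².
ω_f = L_i / I_f = 104.6 / 125.8 = 0.8319 rad/s.

|ω_f| ≈ 0.832 rad/s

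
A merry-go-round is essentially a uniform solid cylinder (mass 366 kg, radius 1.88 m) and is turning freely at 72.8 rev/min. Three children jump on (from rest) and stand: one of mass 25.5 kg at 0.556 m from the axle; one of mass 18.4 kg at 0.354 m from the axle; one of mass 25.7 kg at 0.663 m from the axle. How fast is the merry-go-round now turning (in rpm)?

ω_f ≈ 70.5 rpm

The added mass arrives with no angular momentum about the axle, and any external torque about the axle is negligible, so the system's angular momentum is conserved.
I_p = ½(366)(1.88)² = 646.8 kg·m².
Added inertia Σmr² = (25.5)(0.556)² + (18.4)(0.354)² + (25.7)(0.663)² = 21.49 kg·m²; I_f = 646.8 + 21.49 = 668.3 kg·m².
ω_f = I_p ω_i / I_f = (646.8)(72.8) / 668.3 = 70.46 rpm.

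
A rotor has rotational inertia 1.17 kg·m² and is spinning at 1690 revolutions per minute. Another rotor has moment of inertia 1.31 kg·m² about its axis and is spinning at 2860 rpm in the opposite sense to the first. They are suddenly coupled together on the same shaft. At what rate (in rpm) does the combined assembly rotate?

|ω_f| ≈ 713 rpm

No external torque acts about the common axis, so total angular momentum is conserved.
Taking A's sense as positive: L = (1.170)(1690) − (1.310)(2860) = -1769 kg·m²·rpm.
Combined I = 1.170 + 1.310 = 2.480 kg·m².
ω_f = L / I = -1769 / 2.480 = -713.4 rpm.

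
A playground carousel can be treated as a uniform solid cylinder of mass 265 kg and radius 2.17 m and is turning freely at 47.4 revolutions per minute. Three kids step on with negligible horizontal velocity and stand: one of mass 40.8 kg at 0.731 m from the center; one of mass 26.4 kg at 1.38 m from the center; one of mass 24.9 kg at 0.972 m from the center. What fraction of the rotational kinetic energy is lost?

fraction ≈ 0.133

No external torque acts about the center; L_before = L_after.
I_p = ½(265)(2.17)² = 623.9 kg·m².
Added inertia Σmr² = (40.8)(0.731)² + (26.4)(1.38)² + (24.9)(0.972)² = 95.60 kg·m²; I_f = 623.9 + 95.60 = 719.5 kg·m².
ω_f = I_p ω_i / I_f = (623.9)(47.4) / 719.5 = 41.10 rpm.
KE_i = ½(623.9)(4.964 rad/s)² = 7686 J; KE_f = ½(719.5)(4.304)² = 6665 J.
Fraction lost = 0.1329.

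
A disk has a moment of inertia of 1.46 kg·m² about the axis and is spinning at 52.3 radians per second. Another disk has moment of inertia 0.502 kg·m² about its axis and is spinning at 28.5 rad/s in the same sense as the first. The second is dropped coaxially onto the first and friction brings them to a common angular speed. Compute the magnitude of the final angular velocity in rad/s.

The coupling torques are internal; angular momentum about the shared axis is conserved.
Taking A's sense as positive: L = (1.460)(52.3) + (0.5020)(28.5) = 90.66 kg·m²·rad/s.
Combined I = 1.460 + 0.5020 = 1.962 kg·m².
ω_f = L / I = 90.66 / 1.962 = 46.21 rad/s.

|ω_f| ≈ 46.2 rad/s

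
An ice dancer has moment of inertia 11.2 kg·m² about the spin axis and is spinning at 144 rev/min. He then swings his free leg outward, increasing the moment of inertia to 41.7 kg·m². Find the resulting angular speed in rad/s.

ω₂ ≈ 4.05 rad/s

No external torque acts about the spin axis, so angular momentum is conserved.
ω₂ = I₁ω₁ / I₂ = (11.20)(144 rpm) / (41.70) = 38.68 rpm = 4.050 rad/s.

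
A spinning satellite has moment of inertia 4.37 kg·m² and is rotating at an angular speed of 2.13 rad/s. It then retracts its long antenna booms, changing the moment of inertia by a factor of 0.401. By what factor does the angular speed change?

ω₂/ω₁ ≈ 2.49

No external torque acts about the spin axis, so angular momentum is conserved.
I₂ = 0.401 × 4.37 = 1.752 kg·m².
ω₂/ω₁ = I₁/I₂ = 4.370 / 1.752 = 2.494.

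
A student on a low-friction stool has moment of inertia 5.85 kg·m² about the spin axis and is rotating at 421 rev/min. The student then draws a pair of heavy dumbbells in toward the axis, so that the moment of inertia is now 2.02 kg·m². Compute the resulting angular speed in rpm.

ω₂ ≈ 1220 rpm

No external torque acts about the spin axis, so angular momentum is conserved.
ω₂ = I₁ω₁ / I₂ = (5.850)(421 rpm) / (2.020) = 1219 rpm.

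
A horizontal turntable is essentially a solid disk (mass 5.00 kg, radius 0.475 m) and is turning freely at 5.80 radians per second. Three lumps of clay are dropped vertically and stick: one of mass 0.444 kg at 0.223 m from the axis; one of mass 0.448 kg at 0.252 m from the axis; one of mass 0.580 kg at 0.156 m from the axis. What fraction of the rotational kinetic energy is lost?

No external torque acts about the axis; L_before = L_after.
I_p = ½(5.00)(0.475)² = 0.5641 kg·m².
Added inertia Σmr² = (0.444)(0.223)² + (0.448)(0.252)² + (0.580)(0.156)² = 0.06464 kg·m²; I_f = 0.5641 + 0.06464 = 0.6287 kg·m².
ω_f = I_p ω_i / I_f = (0.5641)(5.80) / 0.6287 = 5.204 rad/s.
KE_i = ½(0.5641)(5.800 rad/s)² = 9.488 J; KE_f = ½(0.6287)(5.204)² = 8.512 J.
Fraction lost = 0.1028.

fraction ≈ 0.103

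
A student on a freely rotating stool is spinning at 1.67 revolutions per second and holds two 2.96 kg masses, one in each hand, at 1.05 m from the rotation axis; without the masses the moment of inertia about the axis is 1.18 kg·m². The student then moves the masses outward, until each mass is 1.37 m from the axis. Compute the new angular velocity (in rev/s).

With no external torque about the axis, L is conserved: I₁ω₁ = I₂ω₂.
I₁ = 1.18 + 2(2.96)(1.05)² = 7.707 kg·m²; I₂ = 1.18 + 2(2.96)(1.37)² = 12.29 kg·m².
ω₂ = I₁ω₁ / I₂ = (7.707)(1.67 rev/s) / (12.29) = 1.047 rev/s.

ω₂ ≈ 1.05 rev/s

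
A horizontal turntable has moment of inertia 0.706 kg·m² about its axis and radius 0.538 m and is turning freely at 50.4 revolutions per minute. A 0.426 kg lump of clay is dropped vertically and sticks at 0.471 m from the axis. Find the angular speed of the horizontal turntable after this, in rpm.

ω_f ≈ 44.4 rpm

The added mass arrives with no angular momentum about the axis, and any external torque about the axis is negligible, so the system's angular momentum is conserved.
Added inertia Σmr² = (0.426)(0.471)² = 0.09450 kg·m²; I_f = 0.7060 + 0.09450 = 0.8005 kg·m².
ω_f = I_p ω_i / I_f = (0.7060)(50.4) / 0.8005 = 44.45 rpm.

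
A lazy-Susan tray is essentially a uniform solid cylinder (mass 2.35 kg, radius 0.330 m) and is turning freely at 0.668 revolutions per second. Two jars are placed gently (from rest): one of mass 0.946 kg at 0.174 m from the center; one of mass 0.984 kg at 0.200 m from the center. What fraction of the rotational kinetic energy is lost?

fraction ≈ 0.347

The added mass arrives with no angular momentum about the center, and any external torque about the center is negligible, so the system's angular momentum is conserved.
I_p = ½(2.35)(0.330)² = 0.1280 kg·m².
Added inertia Σmr² = (0.946)(0.174)² + (0.984)(0.200)² = 0.06800 kg·m²; I_f = 0.1280 + 0.06800 = 0.1960 kg·m².
ω_f = I_p ω_i / I_f = (0.1280)(0.668) / 0.1960 = 0.4362 rev/s.
KE_i = ½(0.1280)(4.197 rad/s)² = 1.127 J; KE_f = ½(0.1960)(2.741)² = 0.7360 J.
Fraction lost = 0.3470.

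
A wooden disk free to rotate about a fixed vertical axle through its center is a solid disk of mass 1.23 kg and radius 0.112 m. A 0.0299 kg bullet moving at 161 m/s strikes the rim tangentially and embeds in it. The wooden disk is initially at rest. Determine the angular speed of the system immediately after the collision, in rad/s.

|ω_f| ≈ 66.6 rad/s

The axle reaction passes through the axle and exerts no torque about it; angular momentum about the axle is conserved through the impact.
I_p = ½(1.23)(0.112)² = 0.007715 kg·m². Taking the sense of the bullet's angular momentum as positive, L_{bullet} = m v R = (0.0299)(161)(0.112) = 0.5392 kg·m²/s.
L_i = 0 + 0.5392 = 0.5392 kg·m²/s.
After sticking, I_f = I_p + m R² = 0.007715 + (0.0299)(0.112)² = 0.008090 kg·m².
ω_f = L_i / I_f = 0.5392 / 0.008090 = 66.65 rad/s.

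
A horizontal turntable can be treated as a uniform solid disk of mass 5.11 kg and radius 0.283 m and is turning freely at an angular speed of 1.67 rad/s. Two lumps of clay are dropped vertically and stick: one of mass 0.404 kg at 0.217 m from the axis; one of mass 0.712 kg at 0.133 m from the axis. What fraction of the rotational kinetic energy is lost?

The added mass arrives with no angular momentum about the axis, and any external torque about the axis is negligible, so the system's angular momentum is conserved.
I_p = ½(5.11)(0.283)² = 0.2046 kg·m².
Added inertia Σmr² = (0.404)(0.217)² + (0.712)(0.133)² = 0.03162 kg·m²; I_f = 0.2046 + 0.03162 = 0.2362 kg·m².
ω_f = I_p ω_i / I_f = (0.2046)(1.67) / 0.2362 = 1.446 rad/s.
KE_i = ½(0.2046)(1.670 rad/s)² = 0.2853 J; KE_f = ½(0.2362)(1.446)² = 0.2472 J.
Fraction lost = 0.1338.

fraction ≈ 0.134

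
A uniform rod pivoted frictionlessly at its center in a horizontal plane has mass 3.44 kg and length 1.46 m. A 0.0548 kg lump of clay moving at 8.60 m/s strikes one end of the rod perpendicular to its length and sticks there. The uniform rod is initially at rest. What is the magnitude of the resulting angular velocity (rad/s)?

About the pivot the impulsive forces during the collision are internal, so angular momentum about that axis is conserved.
I_p = (1/12)(3.44)(1.46)² = 0.6111 kg·m². Taking the sense of the lump of clay's angular momentum as positive, L_{lump} = m v R = (0.0548)(8.60)(1.46/2) = 0.3440 kg·m²/s.
L_i = 0 + 0.3440 = 0.3440 kg·m²/s.
After sticking, I_f = I_p + m R² = 0.6111 + (0.0548)(1.46/2)² = 0.6403 kg·m².
ω_f = L_i / I_f = 0.3440 / 0.6403 = 0.5373 rad/s.

|ω_f| ≈ 0.537 rad/s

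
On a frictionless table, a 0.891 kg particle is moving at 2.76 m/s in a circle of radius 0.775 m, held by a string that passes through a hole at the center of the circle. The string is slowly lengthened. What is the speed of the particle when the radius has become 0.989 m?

Central (radial) force ⇒ zero torque about the center ⇒ m v r is constant.
v₂ = v₁ r₁ / r₂ = (2.76)(0.775) / (0.989) = 2.163 m/s.

v₂ ≈ 2.16 m/s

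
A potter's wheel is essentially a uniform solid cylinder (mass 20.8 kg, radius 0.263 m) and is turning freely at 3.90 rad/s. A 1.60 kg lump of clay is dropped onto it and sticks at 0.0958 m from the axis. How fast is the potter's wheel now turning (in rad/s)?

The added mass arrives with no angular momentum about the axis, and any external torque about the axis is negligible, so the system's angular momentum is conserved.
I_p = ½(20.8)(0.263)² = 0.7194 kg·m².
Added inertia Σmr² = (1.60)(0.0958)² = 0.01468 kg·m²; I_f = 0.7194 + 0.01468 = 0.7340 kg·m².
ω_f = I_p ω_i / I_f = (0.7194)(3.90) / 0.7340 = 3.822 rad/s.

ω_f ≈ 3.82 rad/s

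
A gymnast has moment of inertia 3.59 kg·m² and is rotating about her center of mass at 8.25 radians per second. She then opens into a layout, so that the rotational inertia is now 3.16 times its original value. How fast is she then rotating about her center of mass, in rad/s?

No external torque acts about the spin axis, so angular momentum is conserved.
I₂ = 3.16 × 3.59 = 11.34 kg·m².
ω₂ = I₁ω₁ / I₂ = (3.590)(8.25 rad/s) / (11.34) = 2.611 rad/s.

ω₂ ≈ 2.61 rad/s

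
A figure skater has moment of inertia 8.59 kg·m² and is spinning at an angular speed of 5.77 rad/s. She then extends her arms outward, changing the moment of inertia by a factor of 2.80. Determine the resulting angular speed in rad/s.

ω₂ ≈ 2.06 rad/s

With no external torque about the axis, L is conserved: I₁ω₁ = I₂ω₂.
I₂ = 2.80 × 8.59 = 24.05 kg·m².
ω₂ = I₁ω₁ / I₂ = (8.590)(5.77 rad/s) / (24.05) = 2.061 rad/s.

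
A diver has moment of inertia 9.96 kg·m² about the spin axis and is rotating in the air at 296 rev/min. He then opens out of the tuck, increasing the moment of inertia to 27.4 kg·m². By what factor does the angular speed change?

ω₂/ω₁ ≈ 0.364

With no external torque about the axis, L is conserved: I₁ω₁ = I₂ω₂.
ω₂/ω₁ = I₁/I₂ = 9.960 / 27.40 = 0.3635.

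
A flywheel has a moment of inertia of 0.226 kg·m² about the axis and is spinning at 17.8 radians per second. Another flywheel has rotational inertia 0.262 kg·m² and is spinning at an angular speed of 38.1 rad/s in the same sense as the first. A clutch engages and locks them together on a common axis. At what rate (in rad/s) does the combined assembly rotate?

|ω_f| ≈ 28.7 rad/s

The coupling torques are internal; angular momentum about the shared axis is conserved.
Taking A's sense as positive: L = (0.2260)(17.8) + (0.2620)(38.1) = 14.01 kg·m²·rad/s.
Combined I = 0.2260 + 0.2620 = 0.4880 kg·m².
ω_f = L / I = 14.01 / 0.4880 = 28.70 rad/s.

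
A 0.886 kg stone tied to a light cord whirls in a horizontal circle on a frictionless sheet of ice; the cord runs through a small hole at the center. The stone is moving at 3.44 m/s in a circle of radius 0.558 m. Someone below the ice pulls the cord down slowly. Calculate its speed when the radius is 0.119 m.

v₂ ≈ 16.1 m/s

The only horizontal force on the mass is along the cord (radial), so it exerts no torque about the hole and angular momentum m v r is conserved.
v₂ = v₁ r₁ / r₂ = (3.44)(0.558) / (0.119) = 16.13 m/s.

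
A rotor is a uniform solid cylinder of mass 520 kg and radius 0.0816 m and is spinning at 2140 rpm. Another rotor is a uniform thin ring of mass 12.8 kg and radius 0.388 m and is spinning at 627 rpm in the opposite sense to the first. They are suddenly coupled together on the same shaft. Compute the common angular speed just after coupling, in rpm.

|ω_f| ≈ 682 rpm

No external torque acts about the common axis, so total angular momentum is conserved.
Moments of inertia: I_A = ½(520)(0.0816)² = 1.731 kg·m²; I_B = (12.8)(0.388)² = 1.927 kg·m².
Taking A's sense as positive: L = (1.731)(2140) − (1.927)(627) = 2497 kg·m²·rpm.
Combined I = 1.731 + 1.927 = 3.658 kg·m².
ω_f = L / I = 2497 / 3.658 = 682.5 rpm.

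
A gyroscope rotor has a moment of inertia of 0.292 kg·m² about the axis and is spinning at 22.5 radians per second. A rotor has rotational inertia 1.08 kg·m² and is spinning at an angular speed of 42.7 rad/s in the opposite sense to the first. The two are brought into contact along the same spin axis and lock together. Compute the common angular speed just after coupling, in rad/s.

No external torque acts about the common axis, so total angular momentum is conserved.
Taking A's sense as positive: L = (0.2920)(22.5) − (1.080)(42.7) = -39.55 kg·m²·rad/s.
Combined I = 0.2920 + 1.080 = 1.372 kg·m².
ω_f = L / I = -39.55 / 1.372 = -28.82 rad/s.

|ω_f| ≈ 28.8 rad/s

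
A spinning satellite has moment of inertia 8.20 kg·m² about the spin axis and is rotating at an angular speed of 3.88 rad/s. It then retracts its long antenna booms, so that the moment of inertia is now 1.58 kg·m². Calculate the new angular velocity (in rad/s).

Angular momentum about the spin axis is conserved since the torque about it is zero.
ω₂ = I₁ω₁ / I₂ = (8.200)(3.88 rad/s) / (1.580) = 20.14 rad/s.

ω₂ ≈ 20.1 rad/s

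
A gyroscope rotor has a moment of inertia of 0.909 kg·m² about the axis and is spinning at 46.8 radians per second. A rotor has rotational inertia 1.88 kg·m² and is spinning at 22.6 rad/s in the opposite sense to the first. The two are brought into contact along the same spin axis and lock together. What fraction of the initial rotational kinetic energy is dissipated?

The coupling torques are internal; angular momentum about the shared axis is conserved.
Taking A's sense as positive: L = (0.9090)(46.8) − (1.880)(22.6) = 0.05320 kg·m²·rad/s.
Combined I = 0.9090 + 1.880 = 2.789 kg·m².
ω_f = L / I = 0.05320 / 2.789 = 0.01907 rad/s.
KE_i = ½ΣIω² = 1476 J; KE_f = ½(2.789)(0.01907)² = 0.0005074 J.
Fraction dissipated = (KE_i − KE_f)/KE_i = 1.000.

fraction ≈ 1.00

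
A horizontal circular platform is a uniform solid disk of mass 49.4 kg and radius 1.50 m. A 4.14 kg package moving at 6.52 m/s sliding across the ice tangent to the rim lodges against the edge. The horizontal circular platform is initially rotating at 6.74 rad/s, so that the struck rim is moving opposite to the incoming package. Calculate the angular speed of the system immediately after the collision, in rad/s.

About the central axle the impulsive forces during the collision are internal, so angular momentum about that axis is conserved.
I_p = ½(49.4)(1.50)² = 55.57 kg·m². Taking the sense of the package's angular momentum as positive, L_{package} = m v R = (4.14)(6.52)(1.50) = 40.49 kg·m²/s.
L_i = −I_p ω_p + m v R = −(55.57)(6.74) + 40.49 = -334.1 kg·m²/s.
After sticking, I_f = I_p + m R² = 55.57 + (4.14)(1.50)² = 64.89 kg·m².
ω_f = L_i / I_f = -334.1 / 64.89 = -5.149 rad/s.

|ω_f| ≈ 5.15 rad/s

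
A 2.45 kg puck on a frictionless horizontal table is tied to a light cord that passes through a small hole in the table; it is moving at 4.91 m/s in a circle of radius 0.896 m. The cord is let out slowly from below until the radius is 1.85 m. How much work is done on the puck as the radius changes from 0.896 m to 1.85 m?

W ≈ -22.6 J

Central (radial) force ⇒ zero torque about the center ⇒ m v r is constant.
v₂ = v₁ r₁ / r₂ = (4.91)(0.896) / (1.85) = 2.378 m/s.
W = ΔKE = ½m(v₂² − v₁²) = -22.61 J.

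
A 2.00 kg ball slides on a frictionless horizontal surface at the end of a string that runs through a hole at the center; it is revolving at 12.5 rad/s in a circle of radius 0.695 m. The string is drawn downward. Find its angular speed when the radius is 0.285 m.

The constraining force is radial, so m r² ω about the center is conserved.
ω₂ = ω₁ (r₁/r₂)² = (12.5)(0.695/0.285)² = 74.33 rad/s.

ω₂ ≈ 74.3 rad/s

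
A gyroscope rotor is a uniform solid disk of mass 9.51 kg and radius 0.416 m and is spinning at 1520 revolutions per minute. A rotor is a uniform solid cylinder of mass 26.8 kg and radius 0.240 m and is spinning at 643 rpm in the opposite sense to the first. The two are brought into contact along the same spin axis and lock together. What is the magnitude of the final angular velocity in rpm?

|ω_f| ≈ 473 rpm

The coupling torques are internal; angular momentum about the shared axis is conserved.
Moments of inertia: I_A = ½(9.51)(0.416)² = 0.8229 kg·m²; I_B = ½(26.8)(0.240)² = 0.7718 kg·m².
Taking A's sense as positive: L = (0.8229)(1520) − (0.7718)(643) = 754.5 kg·m²·rpm.
Combined I = 0.8229 + 0.7718 = 1.595 kg·m².
ω_f = L / I = 754.5 / 1.595 = 473.1 rpm.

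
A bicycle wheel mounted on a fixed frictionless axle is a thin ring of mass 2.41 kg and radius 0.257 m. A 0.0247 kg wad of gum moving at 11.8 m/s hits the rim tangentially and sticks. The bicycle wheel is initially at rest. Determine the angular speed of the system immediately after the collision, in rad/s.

|ω_f| ≈ 0.466 rad/s

About the axle the impulsive forces during the collision are internal, so angular momentum about that axis is conserved.
I_p = (2.41)(0.257)² = 0.1592 kg·m². Taking the sense of the wad of gum's angular momentum as positive, L_{wad} = m v R = (0.0247)(11.8)(0.257) = 0.07491 kg·m²/s.
L_i = 0 + 0.07491 = 0.07491 kg·m²/s.
After sticking, I_f = I_p + m R² = 0.1592 + (0.0247)(0.257)² = 0.1608 kg·m².
ω_f = L_i / I_f = 0.07491 / 0.1608 = 0.4658 rad/s.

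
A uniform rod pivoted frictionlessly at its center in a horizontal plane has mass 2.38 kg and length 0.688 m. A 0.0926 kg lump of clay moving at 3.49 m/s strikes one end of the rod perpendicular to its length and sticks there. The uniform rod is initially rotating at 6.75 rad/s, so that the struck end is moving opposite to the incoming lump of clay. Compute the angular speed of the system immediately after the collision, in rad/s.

|ω_f| ≈ 4.98 rad/s

The axle reaction passes through the pivot and exerts no torque about it; angular momentum about the pivot is conserved through the impact.
I_p = (1/12)(2.38)(0.688)² = 0.09388 kg·m². Taking the sense of the lump of clay's angular momentum as positive, L_{lump} = m v R = (0.0926)(3.49)(0.688/2) = 0.1112 kg·m²/s.
L_i = −I_p ω_p + m v R = −(0.09388)(6.75) + 0.1112 = -0.5225 kg·m²/s.
After sticking, I_f = I_p + m R² = 0.09388 + (0.0926)(0.688/2)² = 0.1048 kg·m².
ω_f = L_i / I_f = -0.5225 / 0.1048 = -4.984 rad/s.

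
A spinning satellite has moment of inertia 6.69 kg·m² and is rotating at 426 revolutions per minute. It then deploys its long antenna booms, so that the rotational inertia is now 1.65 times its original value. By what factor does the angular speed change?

Angular momentum about the spin axis is conserved since the torque about it is zero.
I₂ = 1.65 × 6.69 = 11.04 kg·m².
ω₂/ω₁ = I₁/I₂ = 6.690 / 11.04 = 0.6061.

ω₂/ω₁ ≈ 0.606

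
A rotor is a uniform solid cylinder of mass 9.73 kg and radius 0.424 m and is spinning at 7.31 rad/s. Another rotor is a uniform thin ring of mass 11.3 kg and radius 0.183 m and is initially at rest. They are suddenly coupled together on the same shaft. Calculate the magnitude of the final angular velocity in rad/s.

|ω_f| ≈ 5.10 rad/s

No external torque acts about the common axis, so total angular momentum is conserved.
Moments of inertia: I_A = ½(9.73)(0.424)² = 0.8746 kg·m²; I_B = (11.3)(0.183)² = 0.3784 kg·m².
Taking A's sense as positive: L = (0.8746)(7.31) = 6.393 kg·m²·rad/s.
Combined I = 0.8746 + 0.3784 = 1.253 kg·m².
ω_f = L / I = 6.393 / 1.253 = 5.102 rad/s.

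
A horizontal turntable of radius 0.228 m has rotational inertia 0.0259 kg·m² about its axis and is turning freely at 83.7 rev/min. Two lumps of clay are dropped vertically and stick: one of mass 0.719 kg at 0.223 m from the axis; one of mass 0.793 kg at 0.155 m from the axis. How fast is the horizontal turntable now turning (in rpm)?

ω_f ≈ 26.9 rpm

No external torque acts about the axis; L_before = L_after.
Added inertia Σmr² = (0.719)(0.223)² + (0.793)(0.155)² = 0.05481 kg·m²; I_f = 0.02590 + 0.05481 = 0.08071 kg·m².
ω_f = I_p ω_i / I_f = (0.02590)(83.7) / 0.08071 = 26.86 rpm.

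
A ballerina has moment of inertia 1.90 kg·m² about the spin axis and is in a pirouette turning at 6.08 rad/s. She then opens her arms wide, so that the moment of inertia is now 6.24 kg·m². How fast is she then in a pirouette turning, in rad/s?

No external torque acts about the spin axis, so angular momentum is conserved.
ω₂ = I₁ω₁ / I₂ = (1.900)(6.08 rad/s) / (6.240) = 1.851 rad/s.

ω₂ ≈ 1.85 rad/s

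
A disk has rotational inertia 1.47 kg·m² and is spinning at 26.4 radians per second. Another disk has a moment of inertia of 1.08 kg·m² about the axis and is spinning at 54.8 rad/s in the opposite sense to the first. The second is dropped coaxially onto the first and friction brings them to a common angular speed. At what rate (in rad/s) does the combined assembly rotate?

|ω_f| ≈ 7.99 rad/s

No external torque acts about the common axis, so total angular momentum is conserved.
Taking A's sense as positive: L = (1.470)(26.4) − (1.080)(54.8) = -20.38 kg·m²·rad/s.
Combined I = 1.470 + 1.080 = 2.550 kg·m².
ω_f = L / I = -20.38 / 2.550 = -7.991 rad/s.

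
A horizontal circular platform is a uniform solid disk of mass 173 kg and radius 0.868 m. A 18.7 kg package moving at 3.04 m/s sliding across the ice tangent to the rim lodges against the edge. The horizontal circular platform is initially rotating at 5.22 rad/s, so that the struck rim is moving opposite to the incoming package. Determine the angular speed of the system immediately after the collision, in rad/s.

About the central axle the impulsive forces during the collision are internal, so angular momentum about that axis is conserved.
I_p = ½(173)(0.868)² = 65.17 kg·m². Taking the sense of the package's angular momentum as positive, L_{package} = m v R = (18.7)(3.04)(0.868) = 49.34 kg·m²/s.
L_i = −I_p ω_p + m v R = −(65.17)(5.22) + 49.34 = -290.8 kg·m²/s.
After sticking, I_f = I_p + m R² = 65.17 + (18.7)(0.868)² = 79.26 kg·m².
ω_f = L_i / I_f = -290.8 / 79.26 = -3.670 rad/s.

|ω_f| ≈ 3.67 rad/s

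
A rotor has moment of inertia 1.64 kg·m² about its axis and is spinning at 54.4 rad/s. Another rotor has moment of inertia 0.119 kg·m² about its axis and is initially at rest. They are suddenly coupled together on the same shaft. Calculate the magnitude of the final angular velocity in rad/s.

No external torque acts about the common axis, so total angular momentum is conserved.
Taking A's sense as positive: L = (1.640)(54.4) = 89.22 kg·m²·rad/s.
Combined I = 1.640 + 0.1190 = 1.759 kg·m².
ω_f = L / I = 89.22 / 1.759 = 50.72 rad/s.

|ω_f| ≈ 50.7 rad/s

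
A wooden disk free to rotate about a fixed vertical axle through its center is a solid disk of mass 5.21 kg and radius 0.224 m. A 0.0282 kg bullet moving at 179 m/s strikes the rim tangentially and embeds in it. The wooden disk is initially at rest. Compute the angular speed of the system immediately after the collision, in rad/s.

The axle reaction passes through the axle and exerts no torque about it; angular momentum about the axle is conserved through the impact.
I_p = ½(5.21)(0.224)² = 0.1307 kg·m². Taking the sense of the bullet's angular momentum as positive, L_{bullet} = m v R = (0.0282)(179)(0.224) = 1.131 kg·m²/s.
L_i = 0 + 1.131 = 1.131 kg·m²/s.
After sticking, I_f = I_p + m R² = 0.1307 + (0.0282)(0.224)² = 0.1321 kg·m².
ω_f = L_i / I_f = 1.131 / 0.1321 = 8.558 rad/s.

|ω_f| ≈ 8.56 rad/s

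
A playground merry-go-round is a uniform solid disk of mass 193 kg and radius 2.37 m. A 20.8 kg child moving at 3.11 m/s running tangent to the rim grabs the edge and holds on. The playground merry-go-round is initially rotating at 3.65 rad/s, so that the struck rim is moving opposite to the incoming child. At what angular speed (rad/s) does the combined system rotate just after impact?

|ω_f| ≈ 2.77 rad/s

About the axle the impulsive forces during the collision are internal, so angular momentum about that axis is conserved.
I_p = ½(193)(2.37)² = 542.0 kg·m². Taking the sense of the child's angular momentum as positive, L_{child} = m v R = (20.8)(3.11)(2.37) = 153.3 kg·m²/s.
L_i = −I_p ω_p + m v R = −(542.0)(3.65) + 153.3 = -1825 kg·m²/s.
After sticking, I_f = I_p + m R² = 542.0 + (20.8)(2.37)² = 658.9 kg·m².
ω_f = L_i / I_f = -1825 / 658.9 = -2.770 rad/s.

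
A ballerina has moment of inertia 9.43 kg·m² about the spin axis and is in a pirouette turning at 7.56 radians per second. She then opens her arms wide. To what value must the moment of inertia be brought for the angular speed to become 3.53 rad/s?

I₂ ≈ 20.2 kg·m²

With no external torque about the axis, L is conserved: I₁ω₁ = I₂ω₂.
I₂ = I₁ω₁ / ω₂ = (9.43)(7.56) / (3.53) = 20.20 kg·m².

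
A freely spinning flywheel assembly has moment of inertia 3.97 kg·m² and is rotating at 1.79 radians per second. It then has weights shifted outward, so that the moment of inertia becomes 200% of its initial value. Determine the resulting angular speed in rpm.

With no external torque about the axis, L is conserved: I₁ω₁ = I₂ω₂.
I₂ = 2.00 × 3.97 = 7.940 kg·m².
ω₂ = I₁ω₁ / I₂ = (3.970)(1.79 rad/s) / (7.940) = 0.8950 rad/s = 8.547 rpm.

ω₂ ≈ 8.55 rpm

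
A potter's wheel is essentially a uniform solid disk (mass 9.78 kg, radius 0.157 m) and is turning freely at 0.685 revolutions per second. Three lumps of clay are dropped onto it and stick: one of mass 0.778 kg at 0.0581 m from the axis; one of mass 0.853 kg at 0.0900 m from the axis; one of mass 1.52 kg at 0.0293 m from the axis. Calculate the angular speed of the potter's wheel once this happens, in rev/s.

ω_f ≈ 0.628 rev/s

No external torque acts about the axis; L_before = L_after.
I_p = ½(9.78)(0.157)² = 0.1205 kg·m².
Added inertia Σmr² = (0.778)(0.0581)² + (0.853)(0.0900)² + (1.52)(0.0293)² = 0.01084 kg·m²; I_f = 0.1205 + 0.01084 = 0.1314 kg·m².
ω_f = I_p ω_i / I_f = (0.1205)(0.685) / 0.1314 = 0.6285 rev/s.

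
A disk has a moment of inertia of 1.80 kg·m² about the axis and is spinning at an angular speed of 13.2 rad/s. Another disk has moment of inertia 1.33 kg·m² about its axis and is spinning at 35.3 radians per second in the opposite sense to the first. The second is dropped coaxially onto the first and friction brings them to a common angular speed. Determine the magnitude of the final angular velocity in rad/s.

No external torque acts about the common axis, so total angular momentum is conserved.
Taking A's sense as positive: L = (1.800)(13.2) − (1.330)(35.3) = -23.19 kg·m²·rad/s.
Combined I = 1.800 + 1.330 = 3.130 kg·m².
ω_f = L / I = -23.19 / 3.130 = -7.409 rad/s.

|ω_f| ≈ 7.41 rad/s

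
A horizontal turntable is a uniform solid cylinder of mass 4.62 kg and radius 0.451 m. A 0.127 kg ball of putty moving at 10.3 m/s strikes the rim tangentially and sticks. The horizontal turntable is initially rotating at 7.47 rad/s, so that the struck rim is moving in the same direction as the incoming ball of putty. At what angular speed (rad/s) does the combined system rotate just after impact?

The axle reaction passes through the axle and exerts no torque about it; angular momentum about the axle is conserved through the impact.
I_p = ½(4.62)(0.451)² = 0.4699 kg·m². Taking the sense of the ball of putty's angular momentum as positive, L_{ball} = m v R = (0.127)(10.3)(0.451) = 0.5900 kg·m²/s.
L_i = +I_p ω_p + m v R = +(0.4699)(7.47) + 0.5900 = 4.100 kg·m²/s.
After sticking, I_f = I_p + m R² = 0.4699 + (0.127)(0.451)² = 0.4957 kg·m².
ω_f = L_i / I_f = 4.100 / 0.4957 = 8.271 rad/s.

|ω_f| ≈ 8.27 rad/s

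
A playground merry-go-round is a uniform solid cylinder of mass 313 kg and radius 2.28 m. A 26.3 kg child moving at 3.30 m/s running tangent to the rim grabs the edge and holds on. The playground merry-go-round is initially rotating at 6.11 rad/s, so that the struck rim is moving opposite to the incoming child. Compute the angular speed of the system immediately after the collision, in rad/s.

|ω_f| ≈ 5.02 rad/s

The axle reaction passes through the axle and exerts no torque about it; angular momentum about the axle is conserved through the impact.
I_p = ½(313)(2.28)² = 813.5 kg·m². Taking the sense of the child's angular momentum as positive, L_{child} = m v R = (26.3)(3.30)(2.28) = 197.9 kg·m²/s.
L_i = −I_p ω_p + m v R = −(813.5)(6.11) + 197.9 = -4773 kg·m²/s.
After sticking, I_f = I_p + m R² = 813.5 + (26.3)(2.28)² = 950.3 kg·m².
ω_f = L_i / I_f = -4773 / 950.3 = -5.023 rad/s.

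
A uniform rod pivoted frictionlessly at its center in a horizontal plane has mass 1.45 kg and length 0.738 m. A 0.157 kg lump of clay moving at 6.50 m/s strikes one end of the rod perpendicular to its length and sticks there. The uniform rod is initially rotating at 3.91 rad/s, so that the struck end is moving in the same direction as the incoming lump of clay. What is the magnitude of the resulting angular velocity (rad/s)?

|ω_f| ≈ 7.27 rad/s

About the pivot the impulsive forces during the collision are internal, so angular momentum about that axis is conserved.
I_p = (1/12)(1.45)(0.738)² = 0.06581 kg·m². Taking the sense of the lump of clay's angular momentum as positive, L_{lump} = m v R = (0.157)(6.50)(0.738/2) = 0.3766 kg·m²/s.
L_i = +I_p ω_p + m v R = +(0.06581)(3.91) + 0.3766 = 0.6339 kg·m²/s.
After sticking, I_f = I_p + m R² = 0.06581 + (0.157)(0.738/2)² = 0.08719 kg·m².
ω_f = L_i / I_f = 0.6339 / 0.08719 = 7.270 rad/s.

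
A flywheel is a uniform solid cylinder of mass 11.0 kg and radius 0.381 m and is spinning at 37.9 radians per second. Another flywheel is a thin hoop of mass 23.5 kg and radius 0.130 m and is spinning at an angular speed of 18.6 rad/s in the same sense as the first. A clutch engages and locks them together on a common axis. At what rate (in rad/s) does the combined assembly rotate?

No external torque acts about the common axis, so total angular momentum is conserved.
Moments of inertia: I_A = ½(11.0)(0.381)² = 0.7984 kg·m²; I_B = (23.5)(0.130)² = 0.3972 kg·m².
Taking A's sense as positive: L = (0.7984)(37.9) + (0.3972)(18.6) = 37.65 kg·m²·rad/s.
Combined I = 0.7984 + 0.3972 = 1.196 kg·m².
ω_f = L / I = 37.65 / 1.196 = 31.49 rad/s.

|ω_f| ≈ 31.5 rad/s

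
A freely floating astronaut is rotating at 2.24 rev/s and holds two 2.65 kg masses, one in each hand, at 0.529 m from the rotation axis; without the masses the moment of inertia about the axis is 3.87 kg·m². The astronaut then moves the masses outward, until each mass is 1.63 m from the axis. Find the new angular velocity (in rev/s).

ω₂ ≈ 0.668 rev/s

Angular momentum about the spin axis is conserved since the torque about it is zero.
I₁ = 3.87 + 2(2.65)(0.529)² = 5.353 kg·m²; I₂ = 3.87 + 2(2.65)(1.63)² = 17.95 kg·m².
ω₂ = I₁ω₁ / I₂ = (5.353)(2.24 rev/s) / (17.95) = 0.6680 rev/s.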